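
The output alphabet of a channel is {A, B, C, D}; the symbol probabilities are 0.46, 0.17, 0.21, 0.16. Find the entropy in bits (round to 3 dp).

H = −Σ pᵢ log₂ pᵢ.
−0.46·log₂(0.46) = 0.5153
−0.17·log₂(0.17) = 0.4346
−0.21·log₂(0.21) = 0.4728
−0.16·log₂(0.16) = 0.4230
Sum ≈ 1.8458 → 1.846 bits.

1.846 bits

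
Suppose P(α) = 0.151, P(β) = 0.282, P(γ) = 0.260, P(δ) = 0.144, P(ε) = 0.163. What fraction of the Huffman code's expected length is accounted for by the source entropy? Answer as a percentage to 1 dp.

Entropy H = −Σ p log₂ p ≈ 2.2613 bits.
Huffman merges: 18/125+151/1000→59/200; 163/1000+13/50→423/1000; 141/500+59/200→577/1000; 423/1000+577/1000→1. L = 459/200 ≈ 2.2950.
Efficiency = H/L = 2.2613/2.2950 = 98.5%.

98.5%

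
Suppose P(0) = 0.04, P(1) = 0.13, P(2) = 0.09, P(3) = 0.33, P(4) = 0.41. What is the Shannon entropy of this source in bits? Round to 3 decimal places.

H = −Σ pᵢ log₂ pᵢ.
−0.04·log₂(0.04) = 0.1858
−0.13·log₂(0.13) = 0.3826
−0.09·log₂(0.09) = 0.3127
−0.33·log₂(0.33) = 0.5278
−0.41·log₂(0.41) = 0.5274
Sum ≈ 1.9363 → 1.936 bits.

1.936 bits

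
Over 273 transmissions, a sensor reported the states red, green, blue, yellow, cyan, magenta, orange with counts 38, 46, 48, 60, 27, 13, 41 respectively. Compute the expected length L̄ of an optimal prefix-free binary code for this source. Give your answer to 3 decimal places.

Probabilities are the counts divided by 273.
Repeatedly combine the two least-probable nodes; the expected code length is the sum of the merged weights.
merge 1/21 + 9/91 → 40/273
merge 38/273 + 40/273 → 2/7
merge 41/273 + 46/273 → 29/91
merge 16/91 + 20/91 → 36/91
merge 2/7 + 29/91 → 55/91
merge 36/91 + 55/91 → 1
L = 40/273 + 2/7 + 29/91 + 36/91 + 55/91 + 1 = 751/273 ≈ 2.751 bits/symbol.

2.751 bits/symbol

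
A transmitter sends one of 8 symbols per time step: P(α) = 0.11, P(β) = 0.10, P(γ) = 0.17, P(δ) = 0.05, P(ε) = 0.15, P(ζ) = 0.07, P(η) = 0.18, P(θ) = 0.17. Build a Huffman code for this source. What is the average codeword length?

2.94 bits/symbol

Repeatedly combine the two least-probable nodes; the expected code length is the sum of the merged weights.
merge 1/20 + 7/100 → 3/25
merge 1/10 + 11/100 → 21/100
merge 3/25 + 3/20 → 27/100
merge 17/100 + 17/100 → 17/50
merge 9/50 + 21/100 → 39/100
merge 27/100 + 17/50 → 61/100
merge 39/100 + 61/100 → 1
L = 3/25 + 21/100 + 27/100 + 17/50 + 39/100 + 61/100 + 1 = 147/50 = 2.94 bits/symbol.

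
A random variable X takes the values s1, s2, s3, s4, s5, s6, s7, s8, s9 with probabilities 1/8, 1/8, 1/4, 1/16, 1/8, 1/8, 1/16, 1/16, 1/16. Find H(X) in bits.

3 bits

Each probability is a power of 1/2, so log₂(1/p) is an integer.
H = Σ p·log₂(1/p) = 1/8·3 + 1/8·3 + 1/4·2 + 1/16·4 + 1/8·3 + 1/8·3 + 1/16·4 + 1/16·4 + 1/16·4 = 3 bits.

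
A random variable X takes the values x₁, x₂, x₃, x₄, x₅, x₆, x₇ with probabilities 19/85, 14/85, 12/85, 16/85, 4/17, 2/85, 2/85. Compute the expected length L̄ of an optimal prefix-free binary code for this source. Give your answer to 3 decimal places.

2.588 bits/symbol

Repeatedly combine the two least-probable nodes; the expected code length is the sum of the merged weights.
merge 2/85 + 2/85 → 4/85
merge 4/85 + 12/85 → 16/85
merge 14/85 + 16/85 → 6/17
merge 16/85 + 19/85 → 7/17
merge 4/17 + 6/17 → 10/17
merge 7/17 + 10/17 → 1
L = 4/85 + 16/85 + 6/17 + 7/17 + 10/17 + 1 = 44/17 ≈ 2.588 bits/symbol.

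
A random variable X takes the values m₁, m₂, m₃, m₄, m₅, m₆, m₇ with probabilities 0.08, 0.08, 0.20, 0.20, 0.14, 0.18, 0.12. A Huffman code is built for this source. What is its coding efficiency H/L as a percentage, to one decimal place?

98.6%

Entropy H = −Σ p log₂ p ≈ 2.7213 bits.
Huffman merges: 2/25+2/25→4/25; 3/25+7/50→13/50; 4/25+9/50→17/50; 1/5+1/5→2/5; 13/50+17/50→3/5; 2/5+3/5→1. L = 69/25 ≈ 2.7600.
Efficiency = H/L = 2.7213/2.7600 = 98.6%.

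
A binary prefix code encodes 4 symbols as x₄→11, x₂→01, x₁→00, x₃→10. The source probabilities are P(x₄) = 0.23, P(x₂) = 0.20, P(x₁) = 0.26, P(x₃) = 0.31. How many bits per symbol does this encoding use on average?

L̄ = Σ pᵢ·ℓᵢ = 0.23·2 + 0.20·2 + 0.26·2 + 0.31·2 = 2 bits/symbol.

2 bits/symbol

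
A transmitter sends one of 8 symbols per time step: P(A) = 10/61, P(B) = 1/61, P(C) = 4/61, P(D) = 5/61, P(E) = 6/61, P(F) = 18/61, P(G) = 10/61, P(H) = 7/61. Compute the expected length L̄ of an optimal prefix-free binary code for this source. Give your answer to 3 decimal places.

2.787 bits/symbol

Repeatedly combine the two least-probable nodes; the expected code length is the sum of the merged weights.
merge 1/61 + 4/61 → 5/61
merge 5/61 + 5/61 → 10/61
merge 6/61 + 7/61 → 13/61
merge 10/61 + 10/61 → 20/61
merge 10/61 + 13/61 → 23/61
merge 18/61 + 20/61 → 38/61
merge 23/61 + 38/61 → 1
L = 5/61 + 10/61 + 13/61 + 20/61 + 23/61 + 38/61 + 1 = 170/61 ≈ 2.787 bits/symbol.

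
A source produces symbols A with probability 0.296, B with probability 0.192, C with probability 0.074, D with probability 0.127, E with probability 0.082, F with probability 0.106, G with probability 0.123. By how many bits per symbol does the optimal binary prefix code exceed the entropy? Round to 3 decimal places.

0.024 bits

Entropy H = −Σ p log₂ p ≈ 2.6440 bits.
Huffman merges: 37/500+41/500→39/250; 53/500+123/1000→229/1000; 127/1000+39/250→283/1000; 24/125+229/1000→421/1000; 283/1000+37/125→579/1000; 421/1000+579/1000→1. L = 667/250 ≈ 2.6680.
L − H = 2.6680 − 2.6440 = 0.024 bits.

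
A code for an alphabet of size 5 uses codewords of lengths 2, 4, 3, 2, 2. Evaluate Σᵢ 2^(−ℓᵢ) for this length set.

With common denominator 2^4 = 16: Σ 2^(−ℓᵢ) = 4/16 + 1/16 + 2/16 + 4/16 + 4/16 = 15/16 = 0.9375.

0.9375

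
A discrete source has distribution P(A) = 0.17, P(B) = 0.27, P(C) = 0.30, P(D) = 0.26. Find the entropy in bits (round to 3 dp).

1.971 bits

H = −Σ pᵢ log₂ pᵢ.
−0.17·log₂(0.17) = 0.4346
−0.27·log₂(0.27) = 0.5100
−0.30·log₂(0.30) = 0.5211
−0.26·log₂(0.26) = 0.5053
Sum ≈ 1.9710 → 1.971 bits.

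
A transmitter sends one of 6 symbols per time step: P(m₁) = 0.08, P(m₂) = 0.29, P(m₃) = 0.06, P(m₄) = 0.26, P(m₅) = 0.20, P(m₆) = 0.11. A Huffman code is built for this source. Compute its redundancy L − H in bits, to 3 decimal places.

0.017 bits

Entropy H = −Σ p log₂ p ≈ 2.3729 bits.
Huffman merges: 3/50+2/25→7/50; 11/100+7/50→1/4; 1/5+1/4→9/20; 13/50+29/100→11/20; 9/20+11/20→1. L = 239/100 ≈ 2.3900.
L − H = 2.3900 − 2.3729 = 0.017 bits.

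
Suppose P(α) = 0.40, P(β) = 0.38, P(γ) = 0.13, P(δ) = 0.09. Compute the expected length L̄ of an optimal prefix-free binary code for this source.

1.82 bits/symbol

Repeatedly combine the two least-probable nodes; the expected code length is the sum of the merged weights.
merge 9/100 + 13/100 → 11/50
merge 11/50 + 19/50 → 3/5
merge 2/5 + 3/5 → 1
L = 11/50 + 3/5 + 1 = 91/50 = 1.82 bits/symbol.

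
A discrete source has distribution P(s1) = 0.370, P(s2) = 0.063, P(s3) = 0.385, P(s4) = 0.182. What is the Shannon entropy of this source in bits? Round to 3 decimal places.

H = −Σ pᵢ log₂ pᵢ.
−0.370·log₂(0.370) = 0.5307
−0.063·log₂(0.063) = 0.2513
−0.385·log₂(0.385) = 0.5302
−0.182·log₂(0.182) = 0.4474
Sum ≈ 1.7595 → 1.760 bits.

1.760 bits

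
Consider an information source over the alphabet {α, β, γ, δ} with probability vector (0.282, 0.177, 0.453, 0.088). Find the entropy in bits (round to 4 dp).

1.7832 bits

H = −Σ pᵢ log₂ pᵢ.
−0.282·log₂(0.282) = 0.5150
−0.177·log₂(0.177) = 0.4422
−0.453·log₂(0.453) = 0.5175
−0.088·log₂(0.088) = 0.3086
Sum ≈ 1.7832 → 1.7832 bits.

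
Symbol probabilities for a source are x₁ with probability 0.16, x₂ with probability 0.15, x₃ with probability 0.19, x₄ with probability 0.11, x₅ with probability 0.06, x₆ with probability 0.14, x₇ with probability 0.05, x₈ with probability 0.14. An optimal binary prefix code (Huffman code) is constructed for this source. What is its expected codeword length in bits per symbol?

Repeatedly combine the two least-probable nodes; the expected code length is the sum of the merged weights.
merge 1/20 + 3/50 → 11/100
merge 11/100 + 11/100 → 11/50
merge 7/50 + 7/50 → 7/25
merge 3/20 + 4/25 → 31/100
merge 19/100 + 11/50 → 41/100
merge 7/25 + 31/100 → 59/100
merge 41/100 + 59/100 → 1
L = 11/100 + 11/50 + 7/25 + 31/100 + 41/100 + 59/100 + 1 = 73/25 = 2.92 bits/symbol.

2.92 bits/symbol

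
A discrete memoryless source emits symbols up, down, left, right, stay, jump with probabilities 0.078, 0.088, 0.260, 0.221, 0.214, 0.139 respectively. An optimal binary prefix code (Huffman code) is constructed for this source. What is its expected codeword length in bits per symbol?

Repeatedly combine the two least-probable nodes; the expected code length is the sum of the merged weights.
merge 39/500 + 11/125 → 83/500
merge 139/1000 + 83/500 → 61/200
merge 107/500 + 221/1000 → 87/200
merge 13/50 + 61/200 → 113/200
merge 87/200 + 113/200 → 1
L = 83/500 + 61/200 + 87/200 + 113/200 + 1 = 2471/1000 = 2.471 bits/symbol.

2.471 bits/symbol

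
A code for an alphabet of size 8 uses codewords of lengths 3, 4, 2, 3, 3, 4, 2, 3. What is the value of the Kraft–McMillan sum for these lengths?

With common denominator 2^4 = 16: Σ 2^(−ℓᵢ) = 2/16 + 1/16 + 4/16 + 2/16 + 2/16 + 1/16 + 4/16 + 2/16 = 18/16 = 1.125.

1.125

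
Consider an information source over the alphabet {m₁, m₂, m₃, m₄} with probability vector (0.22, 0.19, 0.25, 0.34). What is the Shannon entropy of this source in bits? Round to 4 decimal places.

H = −Σ pᵢ log₂ pᵢ.
−0.22·log₂(0.22) = 0.4806
−0.19·log₂(0.19) = 0.4552
−0.25·log₂(0.25) = 0.5000
−0.34·log₂(0.34) = 0.5292
Sum ≈ 1.9650 → 1.9650 bits.

1.9650 bits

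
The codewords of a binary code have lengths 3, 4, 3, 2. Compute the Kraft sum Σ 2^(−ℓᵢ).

With common denominator 2^4 = 16: Σ 2^(−ℓᵢ) = 2/16 + 1/16 + 2/16 + 4/16 = 9/16 = 0.5625.

0.5625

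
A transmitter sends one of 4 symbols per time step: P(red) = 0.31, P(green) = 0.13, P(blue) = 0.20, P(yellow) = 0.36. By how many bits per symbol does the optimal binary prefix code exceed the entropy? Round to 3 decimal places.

Entropy H = −Σ p log₂ p ≈ 1.9014 bits.
Huffman merges: 13/100+1/5→33/100; 31/100+33/100→16/25; 9/25+16/25→1. L = 197/100 ≈ 1.9700.
L − H = 1.9700 − 1.9014 = 0.069 bits.

0.069 bits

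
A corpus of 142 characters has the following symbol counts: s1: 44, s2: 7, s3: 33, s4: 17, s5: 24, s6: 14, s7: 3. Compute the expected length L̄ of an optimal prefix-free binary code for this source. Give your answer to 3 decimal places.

Probabilities are the counts divided by 142.
Repeatedly combine the two least-probable nodes; the expected code length is the sum of the merged weights.
merge 3/142 + 7/142 → 5/71
merge 5/71 + 7/71 → 12/71
merge 17/142 + 12/71 → 41/142
merge 12/71 + 33/142 → 57/142
merge 41/142 + 22/71 → 85/142
merge 57/142 + 85/142 → 1
L = 5/71 + 12/71 + 41/142 + 57/142 + 85/142 + 1 = 359/142 ≈ 2.528 bits/symbol.

2.528 bits/symbol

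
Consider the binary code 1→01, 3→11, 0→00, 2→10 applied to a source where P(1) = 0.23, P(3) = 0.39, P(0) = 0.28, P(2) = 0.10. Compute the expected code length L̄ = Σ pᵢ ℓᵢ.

L̄ = Σ pᵢ·ℓᵢ = 0.23·2 + 0.39·2 + 0.28·2 + 0.10·2 = 2 bits/symbol.

2 bits/symbol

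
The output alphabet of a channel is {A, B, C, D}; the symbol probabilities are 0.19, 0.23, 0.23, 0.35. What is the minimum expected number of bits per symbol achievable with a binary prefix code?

2 bits/symbol

Repeatedly combine the two least-probable nodes; the expected code length is the sum of the merged weights.
merge 19/100 + 23/100 → 21/50
merge 23/100 + 7/20 → 29/50
merge 21/50 + 29/50 → 1
L = 21/50 + 29/50 + 1 = 2 bits/symbol.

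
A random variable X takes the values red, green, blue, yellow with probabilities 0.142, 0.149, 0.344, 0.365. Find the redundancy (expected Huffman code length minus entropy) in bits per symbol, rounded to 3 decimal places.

0.057 bits

Entropy H = −Σ p log₂ p ≈ 1.8694 bits.
Huffman merges: 71/500+149/1000→291/1000; 291/1000+43/125→127/200; 73/200+127/200→1. L = 963/500 ≈ 1.9260.
L − H = 1.9260 − 1.8694 = 0.057 bits.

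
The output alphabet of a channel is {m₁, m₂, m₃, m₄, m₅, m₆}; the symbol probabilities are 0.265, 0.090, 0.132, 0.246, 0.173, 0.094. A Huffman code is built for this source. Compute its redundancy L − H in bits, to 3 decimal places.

0.027 bits

Entropy H = −Σ p log₂ p ≈ 2.4623 bits.
Huffman merges: 9/100+47/500→23/125; 33/250+173/1000→61/200; 23/125+123/500→43/100; 53/200+61/200→57/100; 43/100+57/100→1. L = 2489/1000 ≈ 2.4890.
L − H = 2.4890 − 2.4623 = 0.027 bits.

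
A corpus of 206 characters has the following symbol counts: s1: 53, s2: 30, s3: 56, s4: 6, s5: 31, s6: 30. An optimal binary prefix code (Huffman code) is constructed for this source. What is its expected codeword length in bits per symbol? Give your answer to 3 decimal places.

2.471 bits/symbol

Probabilities are the counts divided by 206.
Repeatedly combine the two least-probable nodes; the expected code length is the sum of the merged weights.
merge 3/103 + 15/103 → 18/103
merge 15/103 + 31/206 → 61/206
merge 18/103 + 53/206 → 89/206
merge 28/103 + 61/206 → 117/206
merge 89/206 + 117/206 → 1
L = 18/103 + 61/206 + 89/206 + 117/206 + 1 = 509/206 ≈ 2.471 bits/symbol.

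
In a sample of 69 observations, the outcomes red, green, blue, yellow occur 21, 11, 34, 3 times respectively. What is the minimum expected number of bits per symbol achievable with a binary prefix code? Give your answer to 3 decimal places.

Probabilities are the counts divided by 69.
Repeatedly combine the two least-probable nodes; the expected code length is the sum of the merged weights.
merge 1/23 + 11/69 → 14/69
merge 14/69 + 7/23 → 35/69
merge 34/69 + 35/69 → 1
L = 14/69 + 35/69 + 1 = 118/69 ≈ 1.710 bits/symbol.

1.710 bits/symbol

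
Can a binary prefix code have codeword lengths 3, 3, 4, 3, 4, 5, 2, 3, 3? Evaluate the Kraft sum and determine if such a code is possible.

1.03125; no

With common denominator 2^5 = 32: Σ 2^(−ℓᵢ) = 4/32 + 4/32 + 2/32 + 4/32 + 2/32 + 1/32 + 8/32 + 4/32 + 4/32 = 33/32 = 1.03125.
Kraft's inequality requires Σ ≤ 1; here Σ = 1.03125 > 1, so no such prefix code exists.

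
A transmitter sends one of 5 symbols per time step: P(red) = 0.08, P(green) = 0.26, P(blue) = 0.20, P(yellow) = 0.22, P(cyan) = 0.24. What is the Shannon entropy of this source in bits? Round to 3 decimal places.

H = −Σ pᵢ log₂ pᵢ.
−0.08·log₂(0.08) = 0.2915
−0.26·log₂(0.26) = 0.5053
−0.20·log₂(0.20) = 0.4644
−0.22·log₂(0.22) = 0.4806
−0.24·log₂(0.24) = 0.4941
Sum ≈ 2.2359 → 2.236 bits.

2.236 bits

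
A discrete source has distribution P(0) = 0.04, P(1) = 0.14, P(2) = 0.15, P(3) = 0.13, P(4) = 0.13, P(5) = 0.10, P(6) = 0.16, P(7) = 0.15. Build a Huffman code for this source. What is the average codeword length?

2.98 bits/symbol

Repeatedly combine the two least-probable nodes; the expected code length is the sum of the merged weights.
merge 1/25 + 1/10 → 7/50
merge 13/100 + 13/100 → 13/50
merge 7/50 + 7/50 → 7/25
merge 3/20 + 3/20 → 3/10
merge 4/25 + 13/50 → 21/50
merge 7/25 + 3/10 → 29/50
merge 21/50 + 29/50 → 1
L = 7/50 + 13/50 + 7/25 + 3/10 + 21/50 + 29/50 + 1 = 149/50 = 2.98 bits/symbol.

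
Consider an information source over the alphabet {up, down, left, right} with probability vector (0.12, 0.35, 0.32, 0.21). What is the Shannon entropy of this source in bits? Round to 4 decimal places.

H = −Σ pᵢ log₂ pᵢ.
−0.12·log₂(0.12) = 0.3671
−0.35·log₂(0.35) = 0.5301
−0.32·log₂(0.32) = 0.5260
−0.21·log₂(0.21) = 0.4728
Sum ≈ 1.8960 → 1.8960 bits.

1.8960 bits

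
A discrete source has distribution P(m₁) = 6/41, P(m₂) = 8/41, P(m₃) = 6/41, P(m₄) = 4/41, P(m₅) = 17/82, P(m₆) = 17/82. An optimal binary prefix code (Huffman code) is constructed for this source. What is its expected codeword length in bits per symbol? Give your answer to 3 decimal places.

Repeatedly combine the two least-probable nodes; the expected code length is the sum of the merged weights.
merge 4/41 + 6/41 → 10/41
merge 6/41 + 8/41 → 14/41
merge 17/82 + 17/82 → 17/41
merge 10/41 + 14/41 → 24/41
merge 17/41 + 24/41 → 1
L = 10/41 + 14/41 + 17/41 + 24/41 + 1 = 106/41 ≈ 2.585 bits/symbol.

2.585 bits/symbol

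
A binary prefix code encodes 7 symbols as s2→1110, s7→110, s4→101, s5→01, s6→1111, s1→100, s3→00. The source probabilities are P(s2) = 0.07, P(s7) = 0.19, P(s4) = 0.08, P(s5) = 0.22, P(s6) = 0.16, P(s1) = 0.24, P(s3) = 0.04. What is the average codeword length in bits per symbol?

L̄ = Σ pᵢ·ℓᵢ = 0.07·4 + 0.19·3 + 0.08·3 + 0.22·2 + 0.16·4 + 0.24·3 + 0.04·2 = 2.97 bits/symbol.

2.97 bits/symbol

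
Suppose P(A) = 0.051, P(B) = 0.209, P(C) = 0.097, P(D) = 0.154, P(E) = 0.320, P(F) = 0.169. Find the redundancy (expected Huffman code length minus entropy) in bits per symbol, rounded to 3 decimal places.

0.057 bits

Entropy H = −Σ p log₂ p ≈ 2.3926 bits.
Huffman merges: 51/1000+97/1000→37/250; 37/250+77/500→151/500; 169/1000+209/1000→189/500; 151/500+8/25→311/500; 189/500+311/500→1. L = 49/20 ≈ 2.4500.
L − H = 2.4500 − 2.3926 = 0.057 bits.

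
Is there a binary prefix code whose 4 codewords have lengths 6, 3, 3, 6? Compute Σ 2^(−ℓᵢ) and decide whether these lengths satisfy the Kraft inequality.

With common denominator 2^6 = 64: Σ 2^(−ℓᵢ) = 1/64 + 8/64 + 8/64 + 1/64 = 18/64 = 0.28125.
Kraft's inequality requires Σ ≤ 1; here Σ = 0.28125 ≤ 1, so such a prefix code exists.

0.28125; yes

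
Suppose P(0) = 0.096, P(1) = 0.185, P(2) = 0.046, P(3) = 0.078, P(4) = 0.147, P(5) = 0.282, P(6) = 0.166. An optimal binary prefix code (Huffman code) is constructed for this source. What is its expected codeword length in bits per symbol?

2.657 bits/symbol

Repeatedly combine the two least-probable nodes; the expected code length is the sum of the merged weights.
merge 23/500 + 39/500 → 31/250
merge 12/125 + 31/250 → 11/50
merge 147/1000 + 83/500 → 313/1000
merge 37/200 + 11/50 → 81/200
merge 141/500 + 313/1000 → 119/200
merge 81/200 + 119/200 → 1
L = 31/250 + 11/50 + 313/1000 + 81/200 + 119/200 + 1 = 2657/1000 = 2.657 bits/symbol.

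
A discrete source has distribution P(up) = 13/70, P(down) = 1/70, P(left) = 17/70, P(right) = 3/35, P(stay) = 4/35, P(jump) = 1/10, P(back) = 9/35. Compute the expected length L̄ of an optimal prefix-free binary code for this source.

2.6 bits/symbol

Repeatedly combine the two least-probable nodes; the expected code length is the sum of the merged weights.
merge 1/70 + 3/35 → 1/10
merge 1/10 + 1/10 → 1/5
merge 4/35 + 13/70 → 3/10
merge 1/5 + 17/70 → 31/70
merge 9/35 + 3/10 → 39/70
merge 31/70 + 39/70 → 1
L = 1/10 + 1/5 + 3/10 + 31/70 + 39/70 + 1 = 13/5 = 2.6 bits/symbol.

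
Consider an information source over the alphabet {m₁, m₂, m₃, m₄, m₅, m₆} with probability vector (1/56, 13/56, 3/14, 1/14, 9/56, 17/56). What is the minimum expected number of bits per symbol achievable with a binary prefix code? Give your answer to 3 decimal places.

2.339 bits/symbol

Repeatedly combine the two least-probable nodes; the expected code length is the sum of the merged weights.
merge 1/56 + 1/14 → 5/56
merge 5/56 + 9/56 → 1/4
merge 3/14 + 13/56 → 25/56
merge 1/4 + 17/56 → 31/56
merge 25/56 + 31/56 → 1
L = 5/56 + 1/4 + 25/56 + 31/56 + 1 = 131/56 ≈ 2.339 bits/symbol.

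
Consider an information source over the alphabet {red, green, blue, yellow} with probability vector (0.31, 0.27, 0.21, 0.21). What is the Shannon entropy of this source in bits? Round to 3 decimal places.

H = −Σ pᵢ log₂ pᵢ.
−0.31·log₂(0.31) = 0.5238
−0.27·log₂(0.27) = 0.5100
−0.21·log₂(0.21) = 0.4728
−0.21·log₂(0.21) = 0.4728
Sum ≈ 1.9795 → 1.979 bits.

1.979 bits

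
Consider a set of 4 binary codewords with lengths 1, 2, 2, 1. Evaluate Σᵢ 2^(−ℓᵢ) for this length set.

With common denominator 2^2 = 4: Σ 2^(−ℓᵢ) = 2/4 + 1/4 + 1/4 + 2/4 = 6/4 = 1.5.

1.5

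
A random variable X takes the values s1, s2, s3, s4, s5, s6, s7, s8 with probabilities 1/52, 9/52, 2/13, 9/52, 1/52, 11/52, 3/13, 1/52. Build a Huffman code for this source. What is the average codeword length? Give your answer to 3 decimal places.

2.654 bits/symbol

Repeatedly combine the two least-probable nodes; the expected code length is the sum of the merged weights.
merge 1/52 + 1/52 → 1/26
merge 1/52 + 1/26 → 3/52
merge 3/52 + 2/13 → 11/52
merge 9/52 + 9/52 → 9/26
merge 11/52 + 11/52 → 11/26
merge 3/13 + 9/26 → 15/26
merge 11/26 + 15/26 → 1
L = 1/26 + 3/52 + 11/52 + 9/26 + 11/26 + 15/26 + 1 = 69/26 ≈ 2.654 bits/symbol.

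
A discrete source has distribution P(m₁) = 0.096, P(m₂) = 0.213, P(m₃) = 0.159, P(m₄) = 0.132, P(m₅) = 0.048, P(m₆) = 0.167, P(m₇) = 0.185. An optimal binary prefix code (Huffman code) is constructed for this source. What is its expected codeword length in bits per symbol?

Repeatedly combine the two least-probable nodes; the expected code length is the sum of the merged weights.
merge 6/125 + 12/125 → 18/125
merge 33/250 + 18/125 → 69/250
merge 159/1000 + 167/1000 → 163/500
merge 37/200 + 213/1000 → 199/500
merge 69/250 + 163/500 → 301/500
merge 199/500 + 301/500 → 1
L = 18/125 + 69/250 + 163/500 + 199/500 + 301/500 + 1 = 1373/500 = 2.746 bits/symbol.

2.746 bits/symbol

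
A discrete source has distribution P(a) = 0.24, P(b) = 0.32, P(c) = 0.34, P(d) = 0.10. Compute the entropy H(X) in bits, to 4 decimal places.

1.8815 bits

H = −Σ pᵢ log₂ pᵢ.
−0.24·log₂(0.24) = 0.4941
−0.32·log₂(0.32) = 0.5260
−0.34·log₂(0.34) = 0.5292
−0.10·log₂(0.10) = 0.3322
Sum ≈ 1.8815 → 1.8815 bits.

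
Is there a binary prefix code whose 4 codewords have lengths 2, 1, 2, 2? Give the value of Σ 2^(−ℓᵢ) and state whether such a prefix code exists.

1.25; no

With common denominator 2^2 = 4: Σ 2^(−ℓᵢ) = 1/4 + 2/4 + 1/4 + 1/4 = 5/4 = 1.25.
Kraft's inequality requires Σ ≤ 1; here Σ = 1.25 > 1, so no such prefix code exists.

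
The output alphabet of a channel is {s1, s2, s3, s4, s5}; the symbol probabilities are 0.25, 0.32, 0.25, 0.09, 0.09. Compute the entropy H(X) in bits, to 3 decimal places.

2.151 bits

H = −Σ pᵢ log₂ pᵢ.
−0.25·log₂(0.25) = 0.5000
−0.32·log₂(0.32) = 0.5260
−0.25·log₂(0.25) = 0.5000
−0.09·log₂(0.09) = 0.3127
−0.09·log₂(0.09) = 0.3127
Sum ≈ 2.1513 → 2.151 bits.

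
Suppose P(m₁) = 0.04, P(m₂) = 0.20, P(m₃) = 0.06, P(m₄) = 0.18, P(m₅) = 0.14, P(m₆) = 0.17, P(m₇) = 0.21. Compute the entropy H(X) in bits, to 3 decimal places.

H = −Σ pᵢ log₂ pᵢ.
−0.04·log₂(0.04) = 0.1858
−0.20·log₂(0.20) = 0.4644
−0.06·log₂(0.06) = 0.2435
−0.18·log₂(0.18) = 0.4453
−0.14·log₂(0.14) = 0.3971
−0.17·log₂(0.17) = 0.4346
−0.21·log₂(0.21) = 0.4728
Sum ≈ 2.6435 → 2.644 bits.

2.644 bits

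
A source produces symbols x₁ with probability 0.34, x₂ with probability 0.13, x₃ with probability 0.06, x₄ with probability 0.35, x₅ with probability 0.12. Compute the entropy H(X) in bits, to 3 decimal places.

H = −Σ pᵢ log₂ pᵢ.
−0.34·log₂(0.34) = 0.5292
−0.13·log₂(0.13) = 0.3826
−0.06·log₂(0.06) = 0.2435
−0.35·log₂(0.35) = 0.5301
−0.12·log₂(0.12) = 0.3671
Sum ≈ 2.0525 → 2.053 bits.

2.053 bits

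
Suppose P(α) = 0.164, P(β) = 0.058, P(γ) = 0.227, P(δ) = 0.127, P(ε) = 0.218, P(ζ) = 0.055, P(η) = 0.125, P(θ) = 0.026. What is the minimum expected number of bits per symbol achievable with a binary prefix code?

Repeatedly combine the two least-probable nodes; the expected code length is the sum of the merged weights.
merge 13/500 + 11/200 → 81/1000
merge 29/500 + 81/1000 → 139/1000
merge 1/8 + 127/1000 → 63/250
merge 139/1000 + 41/250 → 303/1000
merge 109/500 + 227/1000 → 89/200
merge 63/250 + 303/1000 → 111/200
merge 89/200 + 111/200 → 1
L = 81/1000 + 139/1000 + 63/250 + 303/1000 + 89/200 + 111/200 + 1 = 111/40 = 2.775 bits/symbol.

2.775 bits/symbol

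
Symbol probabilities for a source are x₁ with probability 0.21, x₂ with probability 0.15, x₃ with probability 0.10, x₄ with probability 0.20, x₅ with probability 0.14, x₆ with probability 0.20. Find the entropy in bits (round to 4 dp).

2.5414 bits

H = −Σ pᵢ log₂ pᵢ.
−0.21·log₂(0.21) = 0.4728
−0.15·log₂(0.15) = 0.4105
−0.10·log₂(0.10) = 0.3322
−0.20·log₂(0.20) = 0.4644
−0.14·log₂(0.14) = 0.3971
−0.20·log₂(0.20) = 0.4644
Sum ≈ 2.5414 → 2.5414 bits.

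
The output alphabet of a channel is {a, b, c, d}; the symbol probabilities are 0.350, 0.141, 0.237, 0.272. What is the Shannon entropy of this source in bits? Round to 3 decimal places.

1.932 bits

H = −Σ pᵢ log₂ pᵢ.
−0.350·log₂(0.350) = 0.5301
−0.141·log₂(0.141) = 0.3985
−0.237·log₂(0.237) = 0.4923
−0.272·log₂(0.272) = 0.5109
Sum ≈ 1.9318 → 1.932 bits.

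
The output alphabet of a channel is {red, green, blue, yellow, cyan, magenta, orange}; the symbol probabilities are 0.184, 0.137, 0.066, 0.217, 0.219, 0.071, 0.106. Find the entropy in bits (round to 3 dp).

2.673 bits

H = −Σ pᵢ log₂ pᵢ.
−0.184·log₂(0.184) = 0.4494
−0.137·log₂(0.137) = 0.3929
−0.066·log₂(0.066) = 0.2588
−0.217·log₂(0.217) = 0.4783
−0.219·log₂(0.219) = 0.4798
−0.071·log₂(0.071) = 0.2709
−0.106·log₂(0.106) = 0.3432
Sum ≈ 2.6734 → 2.673 bits.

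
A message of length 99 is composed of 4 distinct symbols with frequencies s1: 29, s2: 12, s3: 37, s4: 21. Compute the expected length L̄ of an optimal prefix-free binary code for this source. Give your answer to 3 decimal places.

1.960 bits/symbol

Probabilities are the counts divided by 99.
Repeatedly combine the two least-probable nodes; the expected code length is the sum of the merged weights.
merge 4/33 + 7/33 → 1/3
merge 29/99 + 1/3 → 62/99
merge 37/99 + 62/99 → 1
L = 1/3 + 62/99 + 1 = 194/99 ≈ 1.960 bits/symbol.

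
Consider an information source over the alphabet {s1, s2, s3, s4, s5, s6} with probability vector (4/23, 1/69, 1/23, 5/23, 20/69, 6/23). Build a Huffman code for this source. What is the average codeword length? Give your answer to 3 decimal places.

Repeatedly combine the two least-probable nodes; the expected code length is the sum of the merged weights.
merge 1/69 + 1/23 → 4/69
merge 4/69 + 4/23 → 16/69
merge 5/23 + 16/69 → 31/69
merge 6/23 + 20/69 → 38/69
merge 31/69 + 38/69 → 1
L = 4/69 + 16/69 + 31/69 + 38/69 + 1 = 158/69 ≈ 2.290 bits/symbol.

2.290 bits/symbol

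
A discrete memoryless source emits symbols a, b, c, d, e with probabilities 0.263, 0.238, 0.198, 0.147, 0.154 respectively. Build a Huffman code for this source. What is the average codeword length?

Repeatedly combine the two least-probable nodes; the expected code length is the sum of the merged weights.
merge 147/1000 + 77/500 → 301/1000
merge 99/500 + 119/500 → 109/250
merge 263/1000 + 301/1000 → 141/250
merge 109/250 + 141/250 → 1
L = 301/1000 + 109/250 + 141/250 + 1 = 2301/1000 = 2.301 bits/symbol.

2.301 bits/symbol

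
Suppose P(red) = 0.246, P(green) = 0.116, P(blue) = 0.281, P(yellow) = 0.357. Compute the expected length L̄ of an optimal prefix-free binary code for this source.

2 bits/symbol

Repeatedly combine the two least-probable nodes; the expected code length is the sum of the merged weights.
merge 29/250 + 123/500 → 181/500
merge 281/1000 + 357/1000 → 319/500
merge 181/500 + 319/500 → 1
L = 181/500 + 319/500 + 1 = 2 bits/symbol.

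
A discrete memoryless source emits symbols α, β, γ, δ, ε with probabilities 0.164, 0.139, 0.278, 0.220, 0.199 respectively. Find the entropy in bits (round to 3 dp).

2.281 bits

H = −Σ pᵢ log₂ pᵢ.
−0.164·log₂(0.164) = 0.4278
−0.139·log₂(0.139) = 0.3957
−0.278·log₂(0.278) = 0.5134
−0.220·log₂(0.220) = 0.4806
−0.199·log₂(0.199) = 0.4635
Sum ≈ 2.2810 → 2.281 bits.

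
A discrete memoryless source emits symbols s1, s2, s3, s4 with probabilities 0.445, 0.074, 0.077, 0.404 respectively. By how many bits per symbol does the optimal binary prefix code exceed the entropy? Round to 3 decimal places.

Entropy H = −Σ p log₂ p ≈ 1.6109 bits.
Huffman merges: 37/500+77/1000→151/1000; 151/1000+101/250→111/200; 89/200+111/200→1. L = 853/500 ≈ 1.7060.
L − H = 1.7060 − 1.6109 = 0.095 bits.

0.095 bits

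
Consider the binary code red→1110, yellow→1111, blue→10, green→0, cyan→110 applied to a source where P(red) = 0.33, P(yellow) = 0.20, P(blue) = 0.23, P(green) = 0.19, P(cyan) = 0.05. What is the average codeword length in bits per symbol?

2.92 bits/symbol

L̄ = Σ pᵢ·ℓᵢ = 0.33·4 + 0.20·4 + 0.23·2 + 0.19·1 + 0.05·3 = 2.92 bits/symbol.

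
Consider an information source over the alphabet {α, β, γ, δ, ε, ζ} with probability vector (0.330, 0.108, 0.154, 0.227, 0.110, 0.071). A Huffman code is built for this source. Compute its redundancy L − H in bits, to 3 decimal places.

0.046 bits

Entropy H = −Σ p log₂ p ≈ 2.3971 bits.
Huffman merges: 71/1000+27/250→179/1000; 11/100+77/500→33/125; 179/1000+227/1000→203/500; 33/125+33/100→297/500; 203/500+297/500→1. L = 2443/1000 ≈ 2.4430.
L − H = 2.4430 − 2.3971 = 0.046 bits.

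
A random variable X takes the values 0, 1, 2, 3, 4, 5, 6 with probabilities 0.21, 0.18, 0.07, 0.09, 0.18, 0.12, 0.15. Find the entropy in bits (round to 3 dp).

H = −Σ pᵢ log₂ pᵢ.
−0.21·log₂(0.21) = 0.4728
−0.18·log₂(0.18) = 0.4453
−0.07·log₂(0.07) = 0.2686
−0.09·log₂(0.09) = 0.3127
−0.18·log₂(0.18) = 0.4453
−0.12·log₂(0.12) = 0.3671
−0.15·log₂(0.15) = 0.4105
Sum ≈ 2.7223 → 2.722 bits.

2.722 bits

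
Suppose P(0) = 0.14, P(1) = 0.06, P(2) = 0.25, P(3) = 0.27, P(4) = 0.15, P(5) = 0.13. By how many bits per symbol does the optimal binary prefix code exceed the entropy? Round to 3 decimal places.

0.036 bits

Entropy H = −Σ p log₂ p ≈ 2.4439 bits.
Huffman merges: 3/50+13/100→19/100; 7/50+3/20→29/100; 19/100+1/4→11/25; 27/100+29/100→14/25; 11/25+14/25→1. L = 62/25 ≈ 2.4800.
L − H = 2.4800 − 2.4439 = 0.036 bits.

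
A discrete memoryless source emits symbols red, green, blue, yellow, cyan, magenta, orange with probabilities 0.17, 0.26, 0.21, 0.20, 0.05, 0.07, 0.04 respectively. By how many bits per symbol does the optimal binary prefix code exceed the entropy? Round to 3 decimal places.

Entropy H = −Σ p log₂ p ≈ 2.5475 bits.
Huffman merges: 1/25+1/20→9/100; 7/100+9/100→4/25; 4/25+17/100→33/100; 1/5+21/100→41/100; 13/50+33/100→59/100; 41/100+59/100→1. L = 129/50 ≈ 2.5800.
L − H = 2.5800 − 2.5475 = 0.033 bits.

0.033 bits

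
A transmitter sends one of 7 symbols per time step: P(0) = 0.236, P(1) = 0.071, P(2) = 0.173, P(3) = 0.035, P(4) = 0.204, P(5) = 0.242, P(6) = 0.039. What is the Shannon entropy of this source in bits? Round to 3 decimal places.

2.515 bits

H = −Σ pᵢ log₂ pᵢ.
−0.236·log₂(0.236) = 0.4916
−0.071·log₂(0.071) = 0.2709
−0.173·log₂(0.173) = 0.4379
−0.035·log₂(0.035) = 0.1693
−0.204·log₂(0.204) = 0.4678
−0.242·log₂(0.242) = 0.4954
−0.039·log₂(0.039) = 0.1825
Sum ≈ 2.5155 → 2.515 bits.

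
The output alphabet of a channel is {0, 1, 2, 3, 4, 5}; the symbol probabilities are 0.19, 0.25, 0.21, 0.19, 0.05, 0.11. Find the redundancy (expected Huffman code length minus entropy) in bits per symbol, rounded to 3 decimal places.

0.060 bits

Entropy H = −Σ p log₂ p ≈ 2.4497 bits.
Huffman merges: 1/20+11/100→4/25; 4/25+19/100→7/20; 19/100+21/100→2/5; 1/4+7/20→3/5; 2/5+3/5→1. L = 251/100 ≈ 2.5100.
L − H = 2.5100 − 2.4497 = 0.060 bits.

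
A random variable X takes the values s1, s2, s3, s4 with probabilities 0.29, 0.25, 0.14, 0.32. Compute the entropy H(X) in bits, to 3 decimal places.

1.941 bits

H = −Σ pᵢ log₂ pᵢ.
−0.29·log₂(0.29) = 0.5179
−0.25·log₂(0.25) = 0.5000
−0.14·log₂(0.14) = 0.3971
−0.32·log₂(0.32) = 0.5260
Sum ≈ 1.9410 → 1.941 bits.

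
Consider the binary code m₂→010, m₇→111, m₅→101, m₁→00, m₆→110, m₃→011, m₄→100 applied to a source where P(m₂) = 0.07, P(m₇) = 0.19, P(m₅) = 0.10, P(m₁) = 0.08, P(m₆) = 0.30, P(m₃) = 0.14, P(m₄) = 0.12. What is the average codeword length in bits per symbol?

2.92 bits/symbol

L̄ = Σ pᵢ·ℓᵢ = 0.07·3 + 0.19·3 + 0.10·3 + 0.08·2 + 0.30·3 + 0.14·3 + 0.12·3 = 2.92 bits/symbol.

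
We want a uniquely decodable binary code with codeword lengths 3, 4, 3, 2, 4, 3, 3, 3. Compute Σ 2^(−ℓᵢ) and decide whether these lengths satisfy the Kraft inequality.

1; yes

With common denominator 2^4 = 16: Σ 2^(−ℓᵢ) = 2/16 + 1/16 + 2/16 + 4/16 + 1/16 + 2/16 + 2/16 + 2/16 = 16/16 = 1.
Kraft's inequality requires Σ ≤ 1; here Σ = 1 ≤ 1, so such a prefix code exists.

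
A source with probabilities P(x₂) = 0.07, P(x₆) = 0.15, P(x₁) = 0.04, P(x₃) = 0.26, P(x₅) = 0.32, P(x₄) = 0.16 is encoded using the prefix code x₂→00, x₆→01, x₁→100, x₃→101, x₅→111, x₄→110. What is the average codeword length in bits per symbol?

2.78 bits/symbol

L̄ = Σ pᵢ·ℓᵢ = 0.07·2 + 0.15·2 + 0.04·3 + 0.26·3 + 0.32·3 + 0.16·3 = 2.78 bits/symbol.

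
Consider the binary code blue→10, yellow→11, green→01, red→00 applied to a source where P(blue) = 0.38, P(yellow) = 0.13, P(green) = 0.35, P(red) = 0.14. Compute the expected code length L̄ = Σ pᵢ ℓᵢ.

L̄ = Σ pᵢ·ℓᵢ = 0.38·2 + 0.13·2 + 0.35·2 + 0.14·2 = 2 bits/symbol.

2 bits/symbol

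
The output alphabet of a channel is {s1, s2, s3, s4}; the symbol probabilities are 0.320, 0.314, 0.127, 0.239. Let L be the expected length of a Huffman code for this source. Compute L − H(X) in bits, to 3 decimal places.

Entropy H = −Σ p log₂ p ≈ 1.9224 bits.
Huffman merges: 127/1000+239/1000→183/500; 157/500+8/25→317/500; 183/500+317/500→1. L = 2 ≈ 2.0000.
L − H = 2.0000 − 1.9224 = 0.078 bits.

0.078 bits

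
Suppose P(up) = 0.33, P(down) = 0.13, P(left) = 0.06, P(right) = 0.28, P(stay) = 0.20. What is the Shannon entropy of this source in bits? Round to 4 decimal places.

H = −Σ pᵢ log₂ pᵢ.
−0.33·log₂(0.33) = 0.5278
−0.13·log₂(0.13) = 0.3826
−0.06·log₂(0.06) = 0.2435
−0.28·log₂(0.28) = 0.5142
−0.20·log₂(0.20) = 0.4644
Sum ≈ 2.1326 → 2.1326 bits.

2.1326 bits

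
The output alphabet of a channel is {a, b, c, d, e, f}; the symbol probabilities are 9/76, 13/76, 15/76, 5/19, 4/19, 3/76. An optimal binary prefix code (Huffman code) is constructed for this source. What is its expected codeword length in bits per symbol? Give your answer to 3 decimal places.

Repeatedly combine the two least-probable nodes; the expected code length is the sum of the merged weights.
merge 3/76 + 9/76 → 3/19
merge 3/19 + 13/76 → 25/76
merge 15/76 + 4/19 → 31/76
merge 5/19 + 25/76 → 45/76
merge 31/76 + 45/76 → 1
L = 3/19 + 25/76 + 31/76 + 45/76 + 1 = 189/76 ≈ 2.487 bits/symbol.

2.487 bits/symbol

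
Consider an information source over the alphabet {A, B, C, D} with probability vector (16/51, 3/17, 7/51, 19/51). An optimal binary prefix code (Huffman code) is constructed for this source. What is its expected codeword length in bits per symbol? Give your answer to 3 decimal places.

Repeatedly combine the two least-probable nodes; the expected code length is the sum of the merged weights.
merge 7/51 + 3/17 → 16/51
merge 16/51 + 16/51 → 32/51
merge 19/51 + 32/51 → 1
L = 16/51 + 32/51 + 1 = 33/17 ≈ 1.941 bits/symbol.

1.941 bits/symbol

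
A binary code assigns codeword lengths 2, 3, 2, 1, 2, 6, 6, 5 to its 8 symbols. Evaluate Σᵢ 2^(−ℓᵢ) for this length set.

1.4375

With common denominator 2^6 = 64: Σ 2^(−ℓᵢ) = 16/64 + 8/64 + 16/64 + 32/64 + 16/64 + 1/64 + 1/64 + 2/64 = 92/64 = 1.4375.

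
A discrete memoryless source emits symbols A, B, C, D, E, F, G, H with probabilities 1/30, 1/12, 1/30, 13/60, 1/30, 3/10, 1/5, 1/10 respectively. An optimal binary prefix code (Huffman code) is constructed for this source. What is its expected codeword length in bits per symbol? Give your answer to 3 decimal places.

Repeatedly combine the two least-probable nodes; the expected code length is the sum of the merged weights.
merge 1/30 + 1/30 → 1/15
merge 1/30 + 1/15 → 1/10
merge 1/12 + 1/10 → 11/60
merge 1/10 + 11/60 → 17/60
merge 1/5 + 13/60 → 5/12
merge 17/60 + 3/10 → 7/12
merge 5/12 + 7/12 → 1
L = 1/15 + 1/10 + 11/60 + 17/60 + 5/12 + 7/12 + 1 = 79/30 ≈ 2.633 bits/symbol.

2.633 bits/symbol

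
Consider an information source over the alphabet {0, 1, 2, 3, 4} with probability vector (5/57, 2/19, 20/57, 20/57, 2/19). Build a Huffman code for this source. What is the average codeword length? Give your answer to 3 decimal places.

2.140 bits/symbol

Repeatedly combine the two least-probable nodes; the expected code length is the sum of the merged weights.
merge 5/57 + 2/19 → 11/57
merge 2/19 + 11/57 → 17/57
merge 17/57 + 20/57 → 37/57
merge 20/57 + 37/57 → 1
L = 11/57 + 17/57 + 37/57 + 1 = 122/57 ≈ 2.140 bits/symbol.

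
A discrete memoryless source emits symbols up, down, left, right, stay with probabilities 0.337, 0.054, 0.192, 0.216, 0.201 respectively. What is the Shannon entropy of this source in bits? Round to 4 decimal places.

2.1561 bits

H = −Σ pᵢ log₂ pᵢ.
−0.337·log₂(0.337) = 0.5288
−0.054·log₂(0.054) = 0.2274
−0.192·log₂(0.192) = 0.4571
−0.216·log₂(0.216) = 0.4776
−0.201·log₂(0.201) = 0.4653
Sum ≈ 2.1561 → 2.1561 bits.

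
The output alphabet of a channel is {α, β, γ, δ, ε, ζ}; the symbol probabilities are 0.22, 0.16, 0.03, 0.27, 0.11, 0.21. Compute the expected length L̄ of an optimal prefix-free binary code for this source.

Repeatedly combine the two least-probable nodes; the expected code length is the sum of the merged weights.
merge 3/100 + 11/100 → 7/50
merge 7/50 + 4/25 → 3/10
merge 21/100 + 11/50 → 43/100
merge 27/100 + 3/10 → 57/100
merge 43/100 + 57/100 → 1
L = 7/50 + 3/10 + 43/100 + 57/100 + 1 = 61/25 = 2.44 bits/symbol.

2.44 bits/symbol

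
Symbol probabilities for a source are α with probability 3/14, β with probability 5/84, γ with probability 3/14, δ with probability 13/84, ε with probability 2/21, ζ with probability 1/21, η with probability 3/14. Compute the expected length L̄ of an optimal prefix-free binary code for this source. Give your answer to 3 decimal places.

Repeatedly combine the two least-probable nodes; the expected code length is the sum of the merged weights.
merge 1/21 + 5/84 → 3/28
merge 2/21 + 3/28 → 17/84
merge 13/84 + 17/84 → 5/14
merge 3/14 + 3/14 → 3/7
merge 3/14 + 5/14 → 4/7
merge 3/7 + 4/7 → 1
L = 3/28 + 17/84 + 5/14 + 3/7 + 4/7 + 1 = 8/3 ≈ 2.667 bits/symbol.

2.667 bits/symbol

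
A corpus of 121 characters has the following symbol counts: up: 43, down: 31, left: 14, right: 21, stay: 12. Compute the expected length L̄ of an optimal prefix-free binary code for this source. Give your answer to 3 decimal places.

Probabilities are the counts divided by 121.
Repeatedly combine the two least-probable nodes; the expected code length is the sum of the merged weights.
merge 12/121 + 14/121 → 26/121
merge 21/121 + 26/121 → 47/121
merge 31/121 + 43/121 → 74/121
merge 47/121 + 74/121 → 1
L = 26/121 + 47/121 + 74/121 + 1 = 268/121 ≈ 2.215 bits/symbol.

2.215 bits/symbol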